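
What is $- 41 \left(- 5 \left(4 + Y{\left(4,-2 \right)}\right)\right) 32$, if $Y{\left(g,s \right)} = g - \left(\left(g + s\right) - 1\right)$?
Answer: $45920$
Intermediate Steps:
$Y{\left(g,s \right)} = 1 - s$ ($Y{\left(g,s \right)} = g - \left(-1 + g + s\right) = 1 - s$)
$- 41 \left(- 5 \left(4 + Y{\left(4,-2 \right)}\right)\right) 32 = - 41 \left(- 5 \left(4 + \left(1 - -2\right)\right)\right) 32 = - 41 \left(- 5 \left(4 + \left(1 + 2\right)\right)\right) 32 = - 41 \left(- 5 \left(4 + 3\right)\right) 32 = - 41 \left(\left(-5\right) 7\right) 32 = \left(-41\right) \left(-35\right) 32 = 1435 \cdot 32 = 45920$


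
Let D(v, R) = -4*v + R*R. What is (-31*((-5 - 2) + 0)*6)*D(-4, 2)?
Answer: 26040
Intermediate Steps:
D(v, R) = R**2 - 4*v (D(v, R) = -4*v + R**2 = R**2 - 4*v)
(-31*((-5 - 2) + 0)*6)*D(-4, 2) = (-31*((-5 - 2) + 0)*6)*(2**2 - 4*(-4)) = (-31*(-7 + 0)*6)*(4 + 16) = -(-217)*6*20 = -31*(-42)*20 = 1302*20 = 26040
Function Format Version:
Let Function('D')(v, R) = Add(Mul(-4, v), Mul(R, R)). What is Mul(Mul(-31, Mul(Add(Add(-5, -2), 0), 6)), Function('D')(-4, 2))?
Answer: 26040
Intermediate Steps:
Function('D')(v, R) = Add(Pow(R, 2), Mul(-4, v)) (Function('D')(v, R) = Add(Mul(-4, v), Pow(R, 2)) = Add(Pow(R, 2), Mul(-4, v)))
Mul(Mul(-31, Mul(Add(Add(-5, -2), 0), 6)), Function('D')(-4, 2)) = Mul(Mul(-31, Mul(Add(Add(-5, -2), 0), 6)), Add(Pow(2, 2), Mul(-4, -4))) = Mul(Mul(-31, Mul(Add(-7, 0), 6)), Add(4, 16)) = Mul(Mul(-31, Mul(-7, 6)), 20) = Mul(Mul(-31, -42), 20) = Mul(1302, 20) = 26040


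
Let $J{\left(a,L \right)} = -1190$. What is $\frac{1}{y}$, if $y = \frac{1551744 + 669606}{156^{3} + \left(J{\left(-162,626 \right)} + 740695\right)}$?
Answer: $\frac{4535921}{2221350} \approx 2.042$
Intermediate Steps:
$y = \frac{2221350}{4535921}$ ($y = \frac{1551744 + 669606}{156^{3} + \left(-1190 + 740695\right)} = \frac{2221350}{3796416 + 739505} = \frac{2221350}{4535921} \approx 0.48972$)
$\frac{1}{y} = \frac{1}{\frac{2221350}{4535921}} = \frac{4535921}{2221350}$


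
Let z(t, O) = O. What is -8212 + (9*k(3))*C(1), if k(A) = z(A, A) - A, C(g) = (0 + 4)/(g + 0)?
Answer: -8212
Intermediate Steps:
C(g) = 4/g
k(A) = 0 (k(A) = A - A = 0)
-8212 + (9*k(3))*C(1) = -8212 + (9*0)*(4/1) = -8212 + 0*(4*1) = -8212 + 0*4 = -8212 + 0 = -8212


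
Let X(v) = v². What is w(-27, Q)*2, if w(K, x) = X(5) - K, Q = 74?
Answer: 104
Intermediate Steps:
w(K, x) = 25 - K (w(K, x) = 5² - K = 25 - K)
w(-27, Q)*2 = (25 - 1*(-27))*2 = (25 + 27)*2 = 52*2 = 104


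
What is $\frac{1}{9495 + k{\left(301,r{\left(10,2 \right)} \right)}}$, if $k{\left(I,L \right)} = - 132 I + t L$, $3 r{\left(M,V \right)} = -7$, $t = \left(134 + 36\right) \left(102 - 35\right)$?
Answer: $- \frac{3}{170441} \approx -1.7601 \cdot 10^{-5}$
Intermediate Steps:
$t = 11390$ ($t = 170 \cdot 67 = 11390$)
$r{\left(M,V \right)} = - \frac{7}{3}$ ($r{\left(M,V \right)} = \frac{1}{3} \left(-7\right) = - \frac{7}{3}$)
$k{\left(I,L \right)} = - 132 I + 11390 L$
$\frac{1}{9495 + k{\left(301,r{\left(10,2 \right)} \right)}} = \frac{1}{9495 + \left(\left(-132\right) 301 + 11390 \left(- \frac{7}{3}\right)\right)} = \frac{1}{9495 - \frac{198926}{3}} = \frac{1}{- \frac{170441}{3}} = - \frac{3}{170441}$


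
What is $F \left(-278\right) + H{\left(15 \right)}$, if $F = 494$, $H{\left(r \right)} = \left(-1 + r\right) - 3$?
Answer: $-137321$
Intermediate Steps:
$H{\left(r \right)} = -4 + r$
$F \left(-278\right) + H{\left(15 \right)} = 494 \left(-278\right) + \left(-4 + 15\right) = -137332 + 11 = -137321$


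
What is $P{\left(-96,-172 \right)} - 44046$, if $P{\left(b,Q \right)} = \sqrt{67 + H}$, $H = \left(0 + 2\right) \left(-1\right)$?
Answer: $-44046 + \sqrt{65} \approx -44038.0$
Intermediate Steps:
$H = -2$ ($H = 2 \left(-1\right) = -2$)
$P{\left(b,Q \right)} = \sqrt{65}$ ($P{\left(b,Q \right)} = \sqrt{67 - 2} = \sqrt{65}$)
$P{\left(-96,-172 \right)} - 44046 = \sqrt{65} - 44046 = -44046 + \sqrt{65}$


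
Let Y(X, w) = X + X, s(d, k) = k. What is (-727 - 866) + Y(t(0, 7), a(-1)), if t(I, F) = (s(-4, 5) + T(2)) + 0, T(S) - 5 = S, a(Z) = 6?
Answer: -1569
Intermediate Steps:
T(S) = 5 + S
t(I, F) = 12 (t(I, F) = (5 + (5 + 2)) + 0 = (5 + 7) + 0 = 12 + 0 = 12)
Y(X, w) = 2*X
(-727 - 866) + Y(t(0, 7), a(-1)) = (-727 - 866) + 2*12 = -1593 + 24 = -1569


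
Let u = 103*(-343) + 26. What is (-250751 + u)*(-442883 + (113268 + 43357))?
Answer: 81885245932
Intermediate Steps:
u = -35303 (u = -35329 + 26 = -35303)
(-250751 + u)*(-442883 + (113268 + 43357)) = (-250751 - 35303)*(-442883 + (113268 + 43357)) = -286054*(-442883 + 156625) = -286054*(-286258) = 81885245932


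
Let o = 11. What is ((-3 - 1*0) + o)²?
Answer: 64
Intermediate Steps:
((-3 - 1*0) + o)² = ((-3 - 1*0) + 11)² = ((-3 + 0) + 11)² = (-3 + 11)² = 8² = 64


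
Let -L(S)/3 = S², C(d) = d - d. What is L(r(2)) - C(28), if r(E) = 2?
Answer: -12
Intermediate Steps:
C(d) = 0
L(S) = -3*S²
L(r(2)) - C(28) = -3*2² - 1*0 = -3*4 + 0 = -12 + 0 = -12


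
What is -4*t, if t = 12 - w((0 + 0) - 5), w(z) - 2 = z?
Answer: -60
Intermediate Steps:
w(z) = 2 + z
t = 15 (t = 12 - (2 + ((0 + 0) - 5)) = 12 - (2 + (0 - 5)) = 12 - (2 - 5) = 12 - 1*(-3) = 12 + 3 = 15)
-4*t = -4*15 = -60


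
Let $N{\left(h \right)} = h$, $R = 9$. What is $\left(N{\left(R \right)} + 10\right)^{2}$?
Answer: $361$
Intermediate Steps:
$\left(N{\left(R \right)} + 10\right)^{2} = \left(9 + 10\right)^{2} = 19^{2} = 361$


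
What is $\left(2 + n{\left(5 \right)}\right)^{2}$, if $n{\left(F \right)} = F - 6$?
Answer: $1$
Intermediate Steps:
$n{\left(F \right)} = -6 + F$
$\left(2 + n{\left(5 \right)}\right)^{2} = \left(2 + \left(-6 + 5\right)\right)^{2} = \left(2 - 1\right)^{2} = 1^{2} = 1$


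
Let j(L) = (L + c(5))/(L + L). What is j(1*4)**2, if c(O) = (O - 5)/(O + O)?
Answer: 1/4 ≈ 0.25000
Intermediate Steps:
c(O) = (-5 + O)/(2*O) (c(O) = (-5 + O)/((2*O)) = (-5 + O)*(1/(2*O)) = (-5 + O)/(2*O))
j(L) = 1/2 (j(L) = (L + (1/2)*(-5 + 5)/5)/(L + L) = (L + (1/2)*(1/5)*0)/((2*L)) = (L + 0)*(1/(2*L)) = L*(1/(2*L)) = 1/2)
j(1*4)**2 = (1/2)**2 = 1/4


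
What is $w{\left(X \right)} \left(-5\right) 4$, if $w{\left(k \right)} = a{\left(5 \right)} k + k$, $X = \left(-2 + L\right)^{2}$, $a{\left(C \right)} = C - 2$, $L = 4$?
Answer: $-320$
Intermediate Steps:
$a{\left(C \right)} = -2 + C$ ($a{\left(C \right)} = C - 2 = -2 + C$)
$X = 4$ ($X = \left(-2 + 4\right)^{2} = 2^{2} = 4$)
$w{\left(k \right)} = 4 k$ ($w{\left(k \right)} = \left(-2 + 5\right) k + k = 3 k + k = 4 k$)
$w{\left(X \right)} \left(-5\right) 4 = 4 \cdot 4 \left(-5\right) 4 = 16 \left(-5\right) 4 = \left(-80\right) 4 = -320$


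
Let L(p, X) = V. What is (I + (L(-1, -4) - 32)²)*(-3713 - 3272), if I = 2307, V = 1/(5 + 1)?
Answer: -834938005/36 ≈ -2.3193e+7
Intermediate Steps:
V = ⅙ (V = 1/6 = ⅙ ≈ 0.16667)
L(p, X) = ⅙
(I + (L(-1, -4) - 32)²)*(-3713 - 3272) = (2307 + (⅙ - 32)²)*(-3713 - 3272) = (2307 + (-191/6)²)*(-6985) = (2307 + 36481/36)*(-6985) = (119533/36)*(-6985) = -834938005/36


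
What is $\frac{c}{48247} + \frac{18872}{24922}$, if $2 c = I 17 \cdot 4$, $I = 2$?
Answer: $\frac{456106040}{601205867} \approx 0.75865$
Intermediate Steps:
$c = 68$ ($c = \frac{2 \cdot 17 \cdot 4}{2} = \frac{34 \cdot 4}{2} = \frac{1}{2} \cdot 136 = 68$)
$\frac{c}{48247} + \frac{18872}{24922} = \frac{68}{48247} + \frac{18872}{24922} = 68 \cdot \frac{1}{48247} + 18872 \cdot \frac{1}{24922} = \frac{68}{48247} + \frac{9436}{12461} = \frac{456106040}{601205867}$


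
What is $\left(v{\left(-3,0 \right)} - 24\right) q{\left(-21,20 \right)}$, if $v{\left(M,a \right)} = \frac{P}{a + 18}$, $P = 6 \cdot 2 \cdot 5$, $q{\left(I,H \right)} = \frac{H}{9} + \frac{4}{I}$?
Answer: $- \frac{7936}{189} \approx -41.989$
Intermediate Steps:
$q{\left(I,H \right)} = \frac{4}{I} + \frac{H}{9}$ ($q{\left(I,H \right)} = H \frac{1}{9} + \frac{4}{I} = \frac{H}{9} + \frac{4}{I} = \frac{4}{I} + \frac{H}{9}$)
$P = 60$ ($P = 12 \cdot 5 = 60$)
$v{\left(M,a \right)} = \frac{60}{18 + a}$ ($v{\left(M,a \right)} = \frac{60}{a + 18} = \frac{60}{18 + a}$)
$\left(v{\left(-3,0 \right)} - 24\right) q{\left(-21,20 \right)} = \left(\frac{60}{18 + 0} - 24\right) \left(\frac{4}{-21} + \frac{1}{9} \cdot 20\right) = \left(\frac{60}{18} - 24\right) \left(4 \left(- \frac{1}{21}\right) + \frac{20}{9}\right) = \left(60 \cdot \frac{1}{18} - 24\right) \left(- \frac{4}{21} + \frac{20}{9}\right) = \left(\frac{10}{3} - 24\right) \frac{128}{63} = \left(- \frac{62}{3}\right) \frac{128}{63} = - \frac{7936}{189}$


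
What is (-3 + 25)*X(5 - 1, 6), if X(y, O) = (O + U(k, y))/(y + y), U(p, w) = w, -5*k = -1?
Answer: 55/2 ≈ 27.500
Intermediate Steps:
k = 1/5 (k = -1/5*(-1) = 1/5 ≈ 0.20000)
X(y, O) = (O + y)/(2*y) (X(y, O) = (O + y)/(y + y) = (O + y)/((2*y)) = (O + y)*(1/(2*y)) = (O + y)/(2*y))
(-3 + 25)*X(5 - 1, 6) = (-3 + 25)*((6 + (5 - 1))/(2*(5 - 1))) = 22*((1/2)*(6 + 4)/4) = 22*((1/2)*(1/4)*10) = 22*(5/4) = 55/2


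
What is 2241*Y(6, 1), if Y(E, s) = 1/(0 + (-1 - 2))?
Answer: -747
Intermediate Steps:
Y(E, s) = -⅓ (Y(E, s) = 1/(0 - 3) = 1/(-3) = -⅓)
2241*Y(6, 1) = 2241*(-⅓) = -747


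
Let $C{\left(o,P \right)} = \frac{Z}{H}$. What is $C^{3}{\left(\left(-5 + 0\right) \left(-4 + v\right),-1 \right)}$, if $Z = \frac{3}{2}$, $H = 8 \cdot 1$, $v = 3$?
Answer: $\frac{27}{4096} \approx 0.0065918$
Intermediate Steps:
$H = 8$
$Z = \frac{3}{2}$ ($Z = 3 \cdot \frac{1}{2} = \frac{3}{2} \approx 1.5$)
$C{\left(o,P \right)} = \frac{3}{16}$ ($C{\left(o,P \right)} = \frac{3}{2 \cdot 8} = \frac{3}{2} \cdot \frac{1}{8} = \frac{3}{16}$)
$C^{3}{\left(\left(-5 + 0\right) \left(-4 + v\right),-1 \right)} = \left(\frac{3}{16}\right)^{3} = \frac{27}{4096}$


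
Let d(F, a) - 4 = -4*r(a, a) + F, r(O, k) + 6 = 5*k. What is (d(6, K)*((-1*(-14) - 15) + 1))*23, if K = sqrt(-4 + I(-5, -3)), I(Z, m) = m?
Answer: 0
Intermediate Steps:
r(O, k) = -6 + 5*k
K = I*sqrt(7) (K = sqrt(-4 - 3) = sqrt(-7) = I*sqrt(7) ≈ 2.6458*I)
d(F, a) = 28 + F - 20*a (d(F, a) = 4 + (-4*(-6 + 5*a) + F) = 4 + ((24 - 20*a) + F) = 4 + (24 + F - 20*a) = 28 + F - 20*a)
(d(6, K)*((-1*(-14) - 15) + 1))*23 = ((28 + 6 - 20*I*sqrt(7))*((-1*(-14) - 15) + 1))*23 = ((28 + 6 - 20*I*sqrt(7))*((14 - 15) + 1))*23 = ((34 - 20*I*sqrt(7))*(-1 + 1))*23 = ((34 - 20*I*sqrt(7))*0)*23 = 0*23 = 0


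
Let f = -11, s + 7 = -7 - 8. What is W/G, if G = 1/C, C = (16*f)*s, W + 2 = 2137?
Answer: 8266720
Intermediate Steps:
s = -22 (s = -7 + (-7 - 8) = -7 - 15 = -22)
W = 2135 (W = -2 + 2137 = 2135)
C = 3872 (C = (16*(-11))*(-22) = -176*(-22) = 3872)
G = 1/3872 ≈ 0.00025826
W/G = 2135/(1/3872) = 2135*3872 = 8266720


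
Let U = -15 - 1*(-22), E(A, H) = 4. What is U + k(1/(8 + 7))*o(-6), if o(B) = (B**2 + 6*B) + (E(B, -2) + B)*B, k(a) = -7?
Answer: -77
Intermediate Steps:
U = 7 (U = -15 + 22 = 7)
o(B) = B**2 + 6*B + B*(4 + B) (o(B) = (B**2 + 6*B) + (4 + B)*B = (B**2 + 6*B) + B*(4 + B) = B**2 + 6*B + B*(4 + B))
U + k(1/(8 + 7))*o(-6) = 7 - 14*(-6)*(5 - 6) = 7 - 14*(-6)*(-1) = 7 - 7*12 = 7 - 84 = -77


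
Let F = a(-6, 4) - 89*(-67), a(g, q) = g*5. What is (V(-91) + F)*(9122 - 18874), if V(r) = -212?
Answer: -55791192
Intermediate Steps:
a(g, q) = 5*g
F = 5933 (F = 5*(-6) - 89*(-67) = -30 + 5963 = 5933)
(V(-91) + F)*(9122 - 18874) = (-212 + 5933)*(9122 - 18874) = 5721*(-9752) = -55791192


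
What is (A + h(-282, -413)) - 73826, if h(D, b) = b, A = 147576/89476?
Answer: -1660615297/22369 ≈ -74237.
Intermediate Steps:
A = 36894/22369 (A = 147576*(1/89476) = 36894/22369 ≈ 1.6493)
(A + h(-282, -413)) - 73826 = (36894/22369 - 413) - 73826 = -9201503/22369 - 73826 = -1660615297/22369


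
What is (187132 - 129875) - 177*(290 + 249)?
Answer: -38146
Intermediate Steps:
(187132 - 129875) - 177*(290 + 249) = 57257 - 177*539 = 57257 - 95403 = -38146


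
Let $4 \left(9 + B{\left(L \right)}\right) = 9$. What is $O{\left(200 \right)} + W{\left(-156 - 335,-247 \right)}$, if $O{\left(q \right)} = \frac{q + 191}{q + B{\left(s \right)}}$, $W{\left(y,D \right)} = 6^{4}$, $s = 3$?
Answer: $\frac{1003372}{773} \approx 1298.0$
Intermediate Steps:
$B{\left(L \right)} = - \frac{27}{4}$ ($B{\left(L \right)} = -9 + \frac{1}{4} \cdot 9 = -9 + \frac{9}{4} = - \frac{27}{4}$)
$W{\left(y,D \right)} = 1296$
$O{\left(q \right)} = \frac{191 + q}{- \frac{27}{4} + q}$ ($O{\left(q \right)} = \frac{q + 191}{q - \frac{27}{4}} = \frac{191 + q}{- \frac{27}{4} + q}$)
$O{\left(200 \right)} + W{\left(-156 - 335,-247 \right)} = \frac{4 \left(191 + 200\right)}{-27 + 4 \cdot 200} + 1296 = 4 \frac{1}{-27 + 800} \cdot 391 + 1296 = 4 \cdot \frac{1}{773} \cdot 391 + 1296 = \frac{1564}{773} + 1296 = \frac{1003372}{773}$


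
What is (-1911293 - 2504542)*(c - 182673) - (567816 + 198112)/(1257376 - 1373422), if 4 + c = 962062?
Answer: -199694020183080961/58023 ≈ -3.4416e+12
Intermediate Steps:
c = 962058 (c = -4 + 962062 = 962058)
(-1911293 - 2504542)*(c - 182673) - (567816 + 198112)/(1257376 - 1373422) = (-1911293 - 2504542)*(962058 - 182673) - (567816 + 198112)/(1257376 - 1373422) = -4415835*779385 - 765928/(-116046) = -3441635561475 - 765928*(-1)/116046 = -3441635561475 - 1*(-382964/58023) = -3441635561475 + 382964/58023 = -199694020183080961/58023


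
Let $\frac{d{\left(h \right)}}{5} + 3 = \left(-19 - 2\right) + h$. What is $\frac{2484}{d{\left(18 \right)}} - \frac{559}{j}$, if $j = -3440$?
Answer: $- \frac{6611}{80} \approx -82.637$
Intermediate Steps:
$d{\left(h \right)} = -120 + 5 h$ ($d{\left(h \right)} = -15 + 5 \left(\left(-19 - 2\right) + h\right) = -15 + 5 \left(-21 + h\right) = -15 + \left(-105 + 5 h\right) = -120 + 5 h$)
$\frac{2484}{d{\left(18 \right)}} - \frac{559}{j} = \frac{2484}{-120 + 5 \cdot 18} - \frac{559}{-3440} = \frac{2484}{-120 + 90} - - \frac{13}{80} = \frac{2484}{-30} + \frac{13}{80} = 2484 \left(- \frac{1}{30}\right) + \frac{13}{80} = - \frac{414}{5} + \frac{13}{80} = - \frac{6611}{80}$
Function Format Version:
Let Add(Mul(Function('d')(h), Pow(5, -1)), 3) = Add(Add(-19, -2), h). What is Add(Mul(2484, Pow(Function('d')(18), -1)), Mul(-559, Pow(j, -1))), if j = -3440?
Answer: Rational(-6611, 80) ≈ -82.637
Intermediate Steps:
Function('d')(h) = Add(-120, Mul(5, h)) (Function('d')(h) = Add(-15, Mul(5, Add(Add(-19, -2), h))) = Add(-15, Mul(5, Add(-21, h))) = Add(-15, Add(-105, Mul(5, h))) = Add(-120, Mul(5, h)))
Add(Mul(2484, Pow(Function('d')(18), -1)), Mul(-559, Pow(j, -1))) = Add(Mul(2484, Pow(Add(-120, Mul(5, 18)), -1)), Mul(-559, Pow(-3440, -1))) = Add(Mul(2484, Pow(Add(-120, 90), -1)), Mul(-559, Rational(-1, 3440))) = Add(Mul(2484, Pow(-30, -1)), Rational(13, 80)) = Add(Mul(2484, Rational(-1, 30)), Rational(13, 80)) = Add(Rational(-414, 5), Rational(13, 80)) = Rational(-6611, 80)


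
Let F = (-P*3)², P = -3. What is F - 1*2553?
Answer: -2472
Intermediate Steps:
F = 81 (F = (-1*(-3)*3)² = (3*3)² = 9² = 81)
F - 1*2553 = 81 - 1*2553 = 81 - 2553 = -2472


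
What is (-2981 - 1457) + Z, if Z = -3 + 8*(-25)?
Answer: -4641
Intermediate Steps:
Z = -203 (Z = -3 - 200 = -203)
(-2981 - 1457) + Z = (-2981 - 1457) - 203 = -4438 - 203 = -4641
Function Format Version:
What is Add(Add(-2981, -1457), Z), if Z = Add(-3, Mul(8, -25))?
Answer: -4641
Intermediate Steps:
Z = -203 (Z = Add(-3, -200) = -203)
Add(Add(-2981, -1457), Z) = Add(Add(-2981, -1457), -203) = Add(-4438, -203) = -4641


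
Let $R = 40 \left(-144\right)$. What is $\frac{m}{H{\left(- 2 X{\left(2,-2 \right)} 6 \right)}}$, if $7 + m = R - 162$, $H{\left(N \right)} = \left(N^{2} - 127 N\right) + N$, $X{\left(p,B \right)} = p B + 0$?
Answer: $\frac{5929}{3744} \approx 1.5836$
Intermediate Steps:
$X{\left(p,B \right)} = B p$ ($X{\left(p,B \right)} = B p + 0 = B p$)
$R = -5760$
$H{\left(N \right)} = N^{2} - 126 N$
$m = -5929$ ($m = -7 - 5922 = -5929$)
$\frac{m}{H{\left(- 2 X{\left(2,-2 \right)} 6 \right)}} = - \frac{5929}{- 2 \left(\left(-2\right) 2\right) 6 \left(-126 + - 2 \left(\left(-2\right) 2\right) 6\right)} = - \frac{5929}{\left(-2\right) \left(-4\right) 6 \left(-126 + \left(-2\right) \left(-4\right) 6\right)} = - \frac{5929}{8 \cdot 6 \left(-126 + 8 \cdot 6\right)} = - \frac{5929}{48 \left(-126 + 48\right)} = - \frac{5929}{48 \left(-78\right)} = - \frac{5929}{-3744} = \left(-5929\right) \left(- \frac{1}{3744}\right) = \frac{5929}{3744}$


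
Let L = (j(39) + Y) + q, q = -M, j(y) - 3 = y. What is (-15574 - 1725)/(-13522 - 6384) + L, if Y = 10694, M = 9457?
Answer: 25477073/19906 ≈ 1279.9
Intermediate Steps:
j(y) = 3 + y
q = -9457 (q = -1*9457 = -9457)
L = 1279 (L = ((3 + 39) + 10694) - 9457 = (42 + 10694) - 9457 = 10736 - 9457 = 1279)
(-15574 - 1725)/(-13522 - 6384) + L = (-15574 - 1725)/(-13522 - 6384) + 1279 = -17299/(-19906) + 1279 = -17299*(-1/19906) + 1279 = 17299/19906 + 1279 = 25477073/19906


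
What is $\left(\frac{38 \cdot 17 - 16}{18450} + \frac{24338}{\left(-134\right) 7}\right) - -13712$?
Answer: $\frac{1315848878}{96145} \approx 13686.0$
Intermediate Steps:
$\left(\frac{38 \cdot 17 - 16}{18450} + \frac{24338}{\left(-134\right) 7}\right) - -13712 = \left(\left(646 - 16\right) \frac{1}{18450} + \frac{24338}{-938}\right) + 13712 = \left(630 \cdot \frac{1}{18450} + 24338 \left(- \frac{1}{938}\right)\right) + 13712 = \left(\frac{7}{205} - \frac{12169}{469}\right) + 13712 = - \frac{2491362}{96145} + 13712 = \frac{1315848878}{96145}$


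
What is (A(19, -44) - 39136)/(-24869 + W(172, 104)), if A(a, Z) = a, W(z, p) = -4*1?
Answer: 13039/8291 ≈ 1.5727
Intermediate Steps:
W(z, p) = -4
(A(19, -44) - 39136)/(-24869 + W(172, 104)) = (19 - 39136)/(-24869 - 4) = -39117/(-24873) = -39117*(-1/24873) = 13039/8291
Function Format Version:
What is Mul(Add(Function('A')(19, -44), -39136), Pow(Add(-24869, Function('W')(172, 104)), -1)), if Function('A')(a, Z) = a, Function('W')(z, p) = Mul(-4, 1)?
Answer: Rational(13039, 8291) ≈ 1.5727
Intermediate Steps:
Function('W')(z, p) = -4
Mul(Add(Function('A')(19, -44), -39136), Pow(Add(-24869, Function('W')(172, 104)), -1)) = Mul(Add(19, -39136), Pow(Add(-24869, -4), -1)) = Mul(-39117, Pow(-24873, -1)) = Mul(-39117, Rational(-1, 24873)) = Rational(13039, 8291)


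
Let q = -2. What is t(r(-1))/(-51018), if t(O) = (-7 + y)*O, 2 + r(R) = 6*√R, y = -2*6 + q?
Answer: -7/8503 + 21*I/8503 ≈ -0.00082324 + 0.0024697*I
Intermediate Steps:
y = -14 (y = -2*6 - 2 = -12 - 2 = -14)
r(R) = -2 + 6*√R
t(O) = -21*O (t(O) = (-7 - 14)*O = -21*O)
t(r(-1))/(-51018) = -21*(-2 + 6*√(-1))/(-51018) = -21*(-2 + 6*I)*(-1/51018) = (42 - 126*I)*(-1/51018) = -7/8503 + 21*I/8503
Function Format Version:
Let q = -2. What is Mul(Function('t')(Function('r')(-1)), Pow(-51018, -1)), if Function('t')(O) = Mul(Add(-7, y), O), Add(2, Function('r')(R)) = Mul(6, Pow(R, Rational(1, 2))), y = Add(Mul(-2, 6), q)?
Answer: Add(Rational(-7, 8503), Mul(Rational(21, 8503), I)) ≈ Add(-0.00082324, Mul(0.0024697, I))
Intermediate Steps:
y = -14 (y = Add(Mul(-2, 6), -2) = Add(-12, -2) = -14)
Function('r')(R) = Add(-2, Mul(6, Pow(R, Rational(1, 2))))
Function('t')(O) = Mul(-21, O) (Function('t')(O) = Mul(Add(-7, -14), O) = Mul(-21, O))
Mul(Function('t')(Function('r')(-1)), Pow(-51018, -1)) = Mul(Mul(-21, Add(-2, Mul(6, Pow(-1, Rational(1, 2))))), Pow(-51018, -1)) = Mul(Mul(-21, Add(-2, Mul(6, I))), Rational(-1, 51018)) = Mul(Add(42, Mul(-126, I)), Rational(-1, 51018)) = Add(Rational(-7, 8503), Mul(Rational(21, 8503), I))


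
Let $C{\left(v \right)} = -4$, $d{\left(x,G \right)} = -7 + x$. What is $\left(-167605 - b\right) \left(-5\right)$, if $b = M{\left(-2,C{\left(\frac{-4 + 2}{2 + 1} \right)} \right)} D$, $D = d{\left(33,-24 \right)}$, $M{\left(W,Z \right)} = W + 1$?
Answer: $837895$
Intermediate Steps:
$M{\left(W,Z \right)} = 1 + W$
$D = 26$ ($D = -7 + 33 = 26$)
$b = -26$ ($b = \left(1 - 2\right) 26 = \left(-1\right) 26 = -26$)
$\left(-167605 - b\right) \left(-5\right) = \left(-167605 - -26\right) \left(-5\right) = \left(-167605 + 26\right) \left(-5\right) = \left(-167579\right) \left(-5\right) = 837895$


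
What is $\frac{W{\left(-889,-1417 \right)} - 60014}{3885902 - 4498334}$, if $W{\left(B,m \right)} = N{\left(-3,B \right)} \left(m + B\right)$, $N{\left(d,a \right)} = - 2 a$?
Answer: $\frac{693347}{102072} \approx 6.7927$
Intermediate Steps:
$W{\left(B,m \right)} = - 2 B \left(B + m\right)$ ($W{\left(B,m \right)} = - 2 B \left(m + B\right) = - 2 B \left(B + m\right)$)
$\frac{W{\left(-889,-1417 \right)} - 60014}{3885902 - 4498334} = \frac{\left(-2\right) \left(-889\right) \left(-889 - 1417\right) - 60014}{3885902 - 4498334} = \frac{\left(-2\right) \left(-889\right) \left(-2306\right) - 60014}{-612432} = \left(-4100068 - 60014\right) \left(- \frac{1}{612432}\right) = \left(-4160082\right) \left(- \frac{1}{612432}\right) = \frac{693347}{102072}$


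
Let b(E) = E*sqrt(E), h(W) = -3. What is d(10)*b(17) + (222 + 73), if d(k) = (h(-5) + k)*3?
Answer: 295 + 357*sqrt(17) ≈ 1766.9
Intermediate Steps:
b(E) = E**(3/2)
d(k) = -9 + 3*k (d(k) = (-3 + k)*3 = -9 + 3*k)
d(10)*b(17) + (222 + 73) = (-9 + 3*10)*17**(3/2) + (222 + 73) = (-9 + 30)*(17*sqrt(17)) + 295 = 21*(17*sqrt(17)) + 295 = 357*sqrt(17) + 295 = 295 + 357*sqrt(17)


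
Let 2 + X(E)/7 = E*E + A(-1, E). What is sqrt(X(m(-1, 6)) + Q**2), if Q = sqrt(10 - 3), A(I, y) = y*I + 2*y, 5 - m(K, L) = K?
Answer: sqrt(287) ≈ 16.941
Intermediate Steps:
m(K, L) = 5 - K
A(I, y) = 2*y + I*y (A(I, y) = I*y + 2*y = 2*y + I*y)
X(E) = -14 + 7*E + 7*E**2 (X(E) = -14 + 7*(E*E + E*(2 - 1)) = -14 + 7*(E**2 + E*1) = -14 + 7*(E**2 + E) = -14 + 7*(E + E**2) = -14 + (7*E + 7*E**2) = -14 + 7*E + 7*E**2)
Q = sqrt(7) ≈ 2.6458
sqrt(X(m(-1, 6)) + Q**2) = sqrt((-14 + 7*(5 - 1*(-1)) + 7*(5 - 1*(-1))**2) + (sqrt(7))**2) = sqrt((-14 + 7*(5 + 1) + 7*(5 + 1)**2) + 7) = sqrt((-14 + 7*6 + 7*6**2) + 7) = sqrt((-14 + 42 + 7*36) + 7) = sqrt((-14 + 42 + 252) + 7) = sqrt(280 + 7) = sqrt(287)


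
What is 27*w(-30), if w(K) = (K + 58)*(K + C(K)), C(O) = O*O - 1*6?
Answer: 653184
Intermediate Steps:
C(O) = -6 + O**2 (C(O) = O**2 - 6 = -6 + O**2)
w(K) = (58 + K)*(-6 + K + K**2) (w(K) = (K + 58)*(K + (-6 + K**2)) = (58 + K)*(-6 + K + K**2))
27*w(-30) = 27*(-348 + (-30)**3 + 52*(-30) + 59*(-30)**2) = 27*(-348 - 27000 - 1560 + 59*900) = 27*(-348 - 27000 - 1560 + 53100) = 27*24192 = 653184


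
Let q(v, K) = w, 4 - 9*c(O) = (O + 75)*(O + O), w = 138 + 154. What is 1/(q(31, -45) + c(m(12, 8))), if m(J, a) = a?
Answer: 9/1304 ≈ 0.0069018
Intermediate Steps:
w = 292
c(O) = 4/9 - 2*O*(75 + O)/9 (c(O) = 4/9 - (O + 75)*(O + O)/9 = 4/9 - (75 + O)*2*O/9 = 4/9 - 2*O*(75 + O)/9)
q(v, K) = 292
1/(q(31, -45) + c(m(12, 8))) = 1/(292 + (4/9 - 50/3*8 - 2/9*8²)) = 1/(292 + (4/9 - 400/3 - 2/9*64)) = 1/(292 + (4/9 - 400/3 - 128/9)) = 1/(292 - 1324/9) = 1/(1304/9) = 9/1304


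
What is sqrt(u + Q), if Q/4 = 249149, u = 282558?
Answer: sqrt(1279154) ≈ 1131.0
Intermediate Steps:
Q = 996596 (Q = 4*249149 = 996596)
sqrt(u + Q) = sqrt(282558 + 996596) = sqrt(1279154)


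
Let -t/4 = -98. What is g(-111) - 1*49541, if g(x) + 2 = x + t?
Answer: -49262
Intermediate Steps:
t = 392 (t = -4*(-98) = 392)
g(x) = 390 + x (g(x) = -2 + (x + 392) = -2 + (392 + x) = 390 + x)
g(-111) - 1*49541 = (390 - 111) - 1*49541 = 279 - 49541 = -49262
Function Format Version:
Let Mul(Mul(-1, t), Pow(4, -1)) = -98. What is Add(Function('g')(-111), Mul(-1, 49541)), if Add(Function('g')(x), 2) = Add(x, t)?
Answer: -49262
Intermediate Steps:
t = 392 (t = Mul(-4, -98) = 392)
Function('g')(x) = Add(390, x) (Function('g')(x) = Add(-2, Add(x, 392)) = Add(-2, Add(392, x)) = Add(390, x))
Add(Function('g')(-111), Mul(-1, 49541)) = Add(Add(390, -111), Mul(-1, 49541)) = Add(279, -49541) = -49262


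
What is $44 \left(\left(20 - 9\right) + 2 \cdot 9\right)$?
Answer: $1276$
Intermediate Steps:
$44 \left(\left(20 - 9\right) + 2 \cdot 9\right) = 44 \left(\left(20 - 9\right) + 18\right) = 44 \left(11 + 18\right) = 44 \cdot 29 = 1276$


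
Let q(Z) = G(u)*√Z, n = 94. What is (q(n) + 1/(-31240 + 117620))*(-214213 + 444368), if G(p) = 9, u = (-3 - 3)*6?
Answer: 46031/17276 + 2071395*√94 ≈ 2.0083e+7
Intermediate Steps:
u = -36 (u = -6*6 = -36)
q(Z) = 9*√Z
(q(n) + 1/(-31240 + 117620))*(-214213 + 444368) = (9*√94 + 1/(-31240 + 117620))*(-214213 + 444368) = (9*√94 + 1/86380)*230155 = (1/86380 + 9*√94)*230155 = 46031/17276 + 2071395*√94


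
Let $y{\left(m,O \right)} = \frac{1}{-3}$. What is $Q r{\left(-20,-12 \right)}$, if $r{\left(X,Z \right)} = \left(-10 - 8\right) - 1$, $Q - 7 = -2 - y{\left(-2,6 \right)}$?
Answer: $- \frac{304}{3} \approx -101.33$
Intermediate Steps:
$y{\left(m,O \right)} = - \frac{1}{3}$
$Q = \frac{16}{3}$ ($Q = 7 - \frac{5}{3} = \frac{16}{3} \approx 5.3333$)
$r{\left(X,Z \right)} = -19$ ($r{\left(X,Z \right)} = -18 - 1 = -19$)
$Q r{\left(-20,-12 \right)} = \frac{16}{3} \left(-19\right) = - \frac{304}{3}$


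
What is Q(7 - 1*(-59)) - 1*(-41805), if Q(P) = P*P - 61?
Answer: 46100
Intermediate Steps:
Q(P) = -61 + P**2 (Q(P) = P**2 - 61 = -61 + P**2)
Q(7 - 1*(-59)) - 1*(-41805) = (-61 + (7 - 1*(-59))**2) - 1*(-41805) = (-61 + (7 + 59)**2) + 41805 = (-61 + 66**2) + 41805 = (-61 + 4356) + 41805 = 4295 + 41805 = 46100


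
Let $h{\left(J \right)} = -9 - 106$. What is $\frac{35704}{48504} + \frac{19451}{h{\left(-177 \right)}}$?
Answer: $- \frac{117418168}{697245} \approx -168.4$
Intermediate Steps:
$h{\left(J \right)} = -115$ ($h{\left(J \right)} = -9 - 106 = -115$)
$\frac{35704}{48504} + \frac{19451}{h{\left(-177 \right)}} = \frac{35704}{48504} + \frac{19451}{-115} = 35704 \cdot \frac{1}{48504} + 19451 \left(- \frac{1}{115}\right) = \frac{4463}{6063} - \frac{19451}{115} = - \frac{117418168}{697245}$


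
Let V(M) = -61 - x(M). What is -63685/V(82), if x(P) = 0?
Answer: 63685/61 ≈ 1044.0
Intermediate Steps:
V(M) = -61 (V(M) = -61 - 1*0 = -61 + 0 = -61)
-63685/V(82) = -63685/(-61) = -63685*(-1/61) = 63685/61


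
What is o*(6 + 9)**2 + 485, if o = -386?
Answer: -86365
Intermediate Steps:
o*(6 + 9)**2 + 485 = -386*(6 + 9)**2 + 485 = -386*15**2 + 485 = -386*225 + 485 = -86850 + 485 = -86365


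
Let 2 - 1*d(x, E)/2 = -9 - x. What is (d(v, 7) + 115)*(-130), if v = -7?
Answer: -15990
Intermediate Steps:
d(x, E) = 22 + 2*x (d(x, E) = 4 - 2*(-9 - x) = 4 + (18 + 2*x) = 22 + 2*x)
(d(v, 7) + 115)*(-130) = ((22 + 2*(-7)) + 115)*(-130) = ((22 - 14) + 115)*(-130) = (8 + 115)*(-130) = 123*(-130) = -15990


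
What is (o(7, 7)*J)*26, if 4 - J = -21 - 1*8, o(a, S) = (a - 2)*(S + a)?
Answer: 60060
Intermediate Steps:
o(a, S) = (-2 + a)*(S + a)
J = 33 (J = 4 - (-21 - 1*8) = 4 - (-21 - 8) = 4 - 1*(-29) = 4 + 29 = 33)
(o(7, 7)*J)*26 = ((7² - 2*7 - 2*7 + 7*7)*33)*26 = ((49 - 14 - 14 + 49)*33)*26 = (70*33)*26 = 2310*26 = 60060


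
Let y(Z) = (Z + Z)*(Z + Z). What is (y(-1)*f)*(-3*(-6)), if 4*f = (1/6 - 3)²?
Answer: 289/2 ≈ 144.50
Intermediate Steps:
f = 289/144 (f = (1/6 - 3)²/4 = (⅙ - 3)²/4 = (-17/6)²/4 = (¼)*(289/36) = 289/144 ≈ 2.0069)
y(Z) = 4*Z² (y(Z) = (2*Z)*(2*Z) = 4*Z²)
(y(-1)*f)*(-3*(-6)) = ((4*(-1)²)*(289/144))*(-3*(-6)) = ((4*1)*(289/144))*18 = (4*(289/144))*18 = (289/36)*18 = 289/2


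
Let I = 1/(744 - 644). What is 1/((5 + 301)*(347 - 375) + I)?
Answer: -100/856799 ≈ -0.00011671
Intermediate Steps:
I = 1/100 ≈ 0.010000
1/((5 + 301)*(347 - 375) + I) = 1/((5 + 301)*(347 - 375) + 1/100) = 1/(306*(-28) + 1/100) = 1/(-8568 + 1/100) = 1/(-856799/100) = -100/856799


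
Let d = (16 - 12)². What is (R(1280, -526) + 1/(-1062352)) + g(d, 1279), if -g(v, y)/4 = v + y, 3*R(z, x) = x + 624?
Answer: -16404839587/3187056 ≈ -5147.3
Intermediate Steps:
R(z, x) = 208 + x/3 (R(z, x) = (x + 624)/3 = (624 + x)/3 = 208 + x/3)
d = 16 (d = 4² = 16)
g(v, y) = -4*v - 4*y (g(v, y) = -4*(v + y) = -4*v - 4*y)
(R(1280, -526) + 1/(-1062352)) + g(d, 1279) = ((208 + (⅓)*(-526)) + 1/(-1062352)) + (-4*16 - 4*1279) = ((208 - 526/3) - 1/1062352) + (-64 - 5116) = (98/3 - 1/1062352) - 5180 = 104110493/3187056 - 5180 = -16404839587/3187056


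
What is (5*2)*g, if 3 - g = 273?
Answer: -2700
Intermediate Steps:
g = -270 (g = 3 - 1*273 = 3 - 273 = -270)
(5*2)*g = (5*2)*(-270) = 10*(-270) = -2700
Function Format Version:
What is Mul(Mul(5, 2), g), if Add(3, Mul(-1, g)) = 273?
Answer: -2700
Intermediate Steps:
g = -270 (g = Add(3, Mul(-1, 273)) = Add(3, -273) = -270)
Mul(Mul(5, 2), g) = Mul(Mul(5, 2), -270) = Mul(10, -270) = -2700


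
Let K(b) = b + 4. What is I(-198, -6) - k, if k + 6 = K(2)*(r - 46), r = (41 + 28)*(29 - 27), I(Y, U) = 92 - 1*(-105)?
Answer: -349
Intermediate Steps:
I(Y, U) = 197 (I(Y, U) = 92 + 105 = 197)
K(b) = 4 + b
r = 138 (r = 69*2 = 138)
k = 546 (k = -6 + (4 + 2)*(138 - 46) = -6 + 6*92 = -6 + 552 = 546)
I(-198, -6) - k = 197 - 1*546 = 197 - 546 = -349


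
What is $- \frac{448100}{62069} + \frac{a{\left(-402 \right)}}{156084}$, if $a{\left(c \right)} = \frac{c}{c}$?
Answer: $- \frac{69941178331}{9687977796} \approx -7.2194$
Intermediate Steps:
$a{\left(c \right)} = 1$
$- \frac{448100}{62069} + \frac{a{\left(-402 \right)}}{156084} = - \frac{448100}{62069} + 1 \cdot \frac{1}{156084} = \left(-448100\right) \frac{1}{62069} + 1 \cdot \frac{1}{156084} = - \frac{448100}{62069} + \frac{1}{156084} = - \frac{69941178331}{9687977796}$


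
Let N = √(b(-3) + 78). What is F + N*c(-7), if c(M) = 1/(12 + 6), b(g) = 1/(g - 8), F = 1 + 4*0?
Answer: 1 + √9427/198 ≈ 1.4904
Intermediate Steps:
F = 1 (F = 1 + 0 = 1)
b(g) = 1/(-8 + g)
N = √9427/11 (N = √(1/(-8 - 3) + 78) = √(1/(-11) + 78) = √(-1/11 + 78) = √(857/11) = √9427/11 ≈ 8.8266)
c(M) = 1/18
F + N*c(-7) = 1 + (√9427/11)*(1/18) = 1 + √9427/198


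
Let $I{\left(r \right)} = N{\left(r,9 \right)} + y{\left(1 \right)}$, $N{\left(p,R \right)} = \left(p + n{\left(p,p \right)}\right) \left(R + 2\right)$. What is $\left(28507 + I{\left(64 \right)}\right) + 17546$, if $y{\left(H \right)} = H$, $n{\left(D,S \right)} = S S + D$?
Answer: $92518$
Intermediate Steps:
$n{\left(D,S \right)} = D + S^{2}$ ($n{\left(D,S \right)} = S^{2} + D = D + S^{2}$)
$N{\left(p,R \right)} = \left(2 + R\right) \left(p^{2} + 2 p\right)$ ($N{\left(p,R \right)} = \left(p + \left(p + p^{2}\right)\right) \left(R + 2\right) = \left(p^{2} + 2 p\right) \left(2 + R\right) = \left(2 + R\right) \left(p^{2} + 2 p\right)$)
$I{\left(r \right)} = 1 + r \left(22 + 11 r\right)$ ($I{\left(r \right)} = r \left(4 + 9 + 2 r + 9 \left(1 + r\right)\right) + 1 = r \left(4 + 9 + 2 r + \left(9 + 9 r\right)\right) + 1 = r \left(22 + 11 r\right) + 1 = 1 + r \left(22 + 11 r\right)$)
$\left(28507 + I{\left(64 \right)}\right) + 17546 = \left(28507 + \left(1 + 11 \cdot 64^{2} + 22 \cdot 64\right)\right) + 17546 = \left(28507 + \left(1 + 11 \cdot 4096 + 1408\right)\right) + 17546 = \left(28507 + \left(1 + 45056 + 1408\right)\right) + 17546 = \left(28507 + 46465\right) + 17546 = 74972 + 17546 = 92518$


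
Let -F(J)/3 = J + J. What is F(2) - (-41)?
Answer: 29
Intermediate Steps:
F(J) = -6*J (F(J) = -3*(J + J) = -6*J)
F(2) - (-41) = -6*2 - (-41) = -12 - 1*(-41) = -12 + 41 = 29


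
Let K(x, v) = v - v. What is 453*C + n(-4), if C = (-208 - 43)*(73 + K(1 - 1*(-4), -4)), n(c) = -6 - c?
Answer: -8300321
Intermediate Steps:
K(x, v) = 0
C = -18323 (C = (-208 - 43)*(73 + 0) = -251*73 = -18323)
453*C + n(-4) = 453*(-18323) + (-6 - 1*(-4)) = -8300319 + (-6 + 4) = -8300319 - 2 = -8300321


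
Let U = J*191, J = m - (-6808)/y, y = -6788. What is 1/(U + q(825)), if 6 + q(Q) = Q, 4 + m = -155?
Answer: -1697/50471432 ≈ -3.3623e-5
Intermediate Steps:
m = -159 (m = -4 - 155 = -159)
q(Q) = -6 + Q
J = -271525/1697 (J = -159 - (-6808)/(-6788) = -159 - (-6808)*(-1)/6788 = -159 - 1*1702/1697 = -159 - 1702/1697 = -271525/1697 ≈ -160.00)
U = -51861275/1697 (U = -271525/1697*191 = -51861275/1697 ≈ -30561.)
1/(U + q(825)) = 1/(-51861275/1697 + (-6 + 825)) = 1/(-51861275/1697 + 819) = 1/(-50471432/1697) = -1697/50471432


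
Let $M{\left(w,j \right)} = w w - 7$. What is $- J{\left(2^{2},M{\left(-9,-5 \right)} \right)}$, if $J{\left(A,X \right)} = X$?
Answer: $-74$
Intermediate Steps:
$M{\left(w,j \right)} = -7 + w^{2}$ ($M{\left(w,j \right)} = w^{2} - 7 = -7 + w^{2}$)
$- J{\left(2^{2},M{\left(-9,-5 \right)} \right)} = - (-7 + \left(-9\right)^{2}) = - (-7 + 81) = \left(-1\right) 74 = -74$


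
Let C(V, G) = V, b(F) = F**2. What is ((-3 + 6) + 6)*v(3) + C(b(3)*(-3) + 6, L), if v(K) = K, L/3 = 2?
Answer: 6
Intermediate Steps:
L = 6 (L = 3*2 = 6)
((-3 + 6) + 6)*v(3) + C(b(3)*(-3) + 6, L) = ((-3 + 6) + 6)*3 + (3**2*(-3) + 6) = (3 + 6)*3 + (9*(-3) + 6) = 9*3 + (-27 + 6) = 27 - 21 = 6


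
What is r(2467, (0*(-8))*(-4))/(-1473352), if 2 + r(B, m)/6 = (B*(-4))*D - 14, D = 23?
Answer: 170235/184169 ≈ 0.92434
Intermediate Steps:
r(B, m) = -96 - 552*B (r(B, m) = -12 + 6*((B*(-4))*23 - 14) = -12 + 6*(-4*B*23 - 14) = -12 + 6*(-92*B - 14) = -12 + 6*(-14 - 92*B) = -12 + (-84 - 552*B) = -96 - 552*B)
r(2467, (0*(-8))*(-4))/(-1473352) = (-96 - 552*2467)/(-1473352) = (-96 - 1361784)*(-1/1473352) = -1361880*(-1/1473352) = 170235/184169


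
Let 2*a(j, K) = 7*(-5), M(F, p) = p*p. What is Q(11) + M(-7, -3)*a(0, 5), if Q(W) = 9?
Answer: -297/2 ≈ -148.50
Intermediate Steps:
M(F, p) = p²
a(j, K) = -35/2 (a(j, K) = (7*(-5))/2 = (½)*(-35) = -35/2)
Q(11) + M(-7, -3)*a(0, 5) = 9 + (-3)²*(-35/2) = 9 + 9*(-35/2) = 9 - 315/2 = -297/2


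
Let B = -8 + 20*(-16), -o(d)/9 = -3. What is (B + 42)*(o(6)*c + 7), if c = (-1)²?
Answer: -9724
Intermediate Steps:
o(d) = 27 (o(d) = -9*(-3) = 27)
B = -328 (B = -8 - 320 = -328)
c = 1
(B + 42)*(o(6)*c + 7) = (-328 + 42)*(27*1 + 7) = -286*(27 + 7) = -286*34 = -9724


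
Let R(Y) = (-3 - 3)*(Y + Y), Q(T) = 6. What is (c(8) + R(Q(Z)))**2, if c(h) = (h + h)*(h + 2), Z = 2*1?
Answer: 7744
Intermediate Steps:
Z = 2
c(h) = 2*h*(2 + h) (c(h) = (2*h)*(2 + h) = 2*h*(2 + h))
R(Y) = -12*Y
(c(8) + R(Q(Z)))**2 = (2*8*(2 + 8) - 12*6)**2 = (2*8*10 - 72)**2 = (160 - 72)**2 = 88**2 = 7744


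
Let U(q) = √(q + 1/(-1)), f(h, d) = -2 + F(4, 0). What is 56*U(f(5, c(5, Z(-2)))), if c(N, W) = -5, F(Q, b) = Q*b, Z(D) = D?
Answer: 56*I*√3 ≈ 96.995*I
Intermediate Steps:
f(h, d) = -2 (f(h, d) = -2 + 4*0 = -2 + 0 = -2)
U(q) = √(-1 + q) (U(q) = √(q + 1*(-1)) = √(q - 1) = √(-1 + q))
56*U(f(5, c(5, Z(-2)))) = 56*√(-1 - 2) = 56*√(-3) = 56*(I*√3) = 56*I*√3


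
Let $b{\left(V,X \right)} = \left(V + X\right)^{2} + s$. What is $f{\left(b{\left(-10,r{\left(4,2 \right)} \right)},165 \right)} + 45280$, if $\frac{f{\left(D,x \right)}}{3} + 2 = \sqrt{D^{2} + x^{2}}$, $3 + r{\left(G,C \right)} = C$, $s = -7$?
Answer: $45274 + 9 \sqrt{4469} \approx 45876.0$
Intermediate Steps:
$r{\left(G,C \right)} = -3 + C$
$b{\left(V,X \right)} = -7 + \left(V + X\right)^{2}$ ($b{\left(V,X \right)} = \left(V + X\right)^{2} - 7 = -7 + \left(V + X\right)^{2}$)
$f{\left(D,x \right)} = -6 + 3 \sqrt{D^{2} + x^{2}}$
$f{\left(b{\left(-10,r{\left(4,2 \right)} \right)},165 \right)} + 45280 = \left(-6 + 3 \sqrt{\left(-7 + \left(-10 + \left(-3 + 2\right)\right)^{2}\right)^{2} + 165^{2}}\right) + 45280 = \left(-6 + 3 \sqrt{\left(-7 + \left(-10 - 1\right)^{2}\right)^{2} + 27225}\right) + 45280 = \left(-6 + 3 \sqrt{\left(-7 + \left(-11\right)^{2}\right)^{2} + 27225}\right) + 45280 = \left(-6 + 3 \sqrt{\left(-7 + 121\right)^{2} + 27225}\right) + 45280 = \left(-6 + 3 \sqrt{114^{2} + 27225}\right) + 45280 = \left(-6 + 3 \sqrt{12996 + 27225}\right) + 45280 = \left(-6 + 3 \sqrt{40221}\right) + 45280 = \left(-6 + 3 \cdot 3 \sqrt{4469}\right) + 45280 = \left(-6 + 9 \sqrt{4469}\right) + 45280 = 45274 + 9 \sqrt{4469}$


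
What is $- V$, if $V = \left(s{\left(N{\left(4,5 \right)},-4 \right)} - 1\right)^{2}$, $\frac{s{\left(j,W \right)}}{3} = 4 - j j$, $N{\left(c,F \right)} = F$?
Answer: $-4096$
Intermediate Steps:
$s{\left(j,W \right)} = 12 - 3 j^{2}$ ($s{\left(j,W \right)} = 3 \left(4 - j j\right) = 3 \left(4 - j^{2}\right) = 12 - 3 j^{2}$)
$V = 4096$ ($V = \left(\left(12 - 3 \cdot 5^{2}\right) - 1\right)^{2} = \left(\left(12 - 75\right) - 1\right)^{2} = \left(-63 - 1\right)^{2} = \left(-64\right)^{2} = 4096$)
$- V = \left(-1\right) 4096 = -4096$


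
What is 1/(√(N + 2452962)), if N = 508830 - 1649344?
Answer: √20507/164056 ≈ 0.00087289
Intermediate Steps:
N = -1140514
1/(√(N + 2452962)) = 1/(√(-1140514 + 2452962)) = 1/(√1312448) = 1/(8*√20507) = √20507/164056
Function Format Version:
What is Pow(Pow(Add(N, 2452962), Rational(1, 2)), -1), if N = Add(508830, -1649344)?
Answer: Mul(Rational(1, 164056), Pow(20507, Rational(1, 2))) ≈ 0.00087289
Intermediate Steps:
N = -1140514
Pow(Pow(Add(N, 2452962), Rational(1, 2)), -1) = Pow(Pow(Add(-1140514, 2452962), Rational(1, 2)), -1) = Pow(Pow(1312448, Rational(1, 2)), -1) = Pow(Mul(8, Pow(20507, Rational(1, 2))), -1) = Mul(Rational(1, 164056), Pow(20507, Rational(1, 2)))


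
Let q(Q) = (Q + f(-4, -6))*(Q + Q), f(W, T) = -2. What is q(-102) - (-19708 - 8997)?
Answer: 49921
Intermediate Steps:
q(Q) = 2*Q*(-2 + Q) (q(Q) = (Q - 2)*(Q + Q) = (-2 + Q)*(2*Q) = 2*Q*(-2 + Q))
q(-102) - (-19708 - 8997) = 2*(-102)*(-2 - 102) - (-19708 - 8997) = 2*(-102)*(-104) - 1*(-28705) = 21216 + 28705 = 49921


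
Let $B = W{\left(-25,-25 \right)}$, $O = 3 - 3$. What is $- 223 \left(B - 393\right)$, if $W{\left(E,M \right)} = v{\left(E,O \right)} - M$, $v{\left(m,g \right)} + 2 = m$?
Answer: $88085$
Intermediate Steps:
$O = 0$ ($O = 3 - 3 = 0$)
$v{\left(m,g \right)} = -2 + m$
$W{\left(E,M \right)} = -2 + E - M$ ($W{\left(E,M \right)} = \left(-2 + E\right) - M = -2 + E - M$)
$B = -2$ ($B = -2 - 25 - -25 = -2 - 25 + 25 = -2$)
$- 223 \left(B - 393\right) = - 223 \left(-2 - 393\right) = \left(-223\right) \left(-395\right) = 88085$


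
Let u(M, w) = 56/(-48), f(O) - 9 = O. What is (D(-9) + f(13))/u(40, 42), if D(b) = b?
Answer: -78/7 ≈ -11.143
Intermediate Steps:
f(O) = 9 + O
u(M, w) = -7/6 (u(M, w) = 56*(-1/48) = -7/6)
(D(-9) + f(13))/u(40, 42) = (-9 + (9 + 13))/(-7/6) = -6*(-9 + 22)/7 = -6/7*13 = -78/7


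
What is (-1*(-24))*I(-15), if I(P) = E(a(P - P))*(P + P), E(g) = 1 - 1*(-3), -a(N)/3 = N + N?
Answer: -2880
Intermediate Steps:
a(N) = -6*N (a(N) = -3*(N + N) = -6*N)
E(g) = 4 (E(g) = 1 + 3 = 4)
I(P) = 8*P (I(P) = 4*(P + P) = 4*(2*P) = 8*P)
(-1*(-24))*I(-15) = (-1*(-24))*(8*(-15)) = 24*(-120) = -2880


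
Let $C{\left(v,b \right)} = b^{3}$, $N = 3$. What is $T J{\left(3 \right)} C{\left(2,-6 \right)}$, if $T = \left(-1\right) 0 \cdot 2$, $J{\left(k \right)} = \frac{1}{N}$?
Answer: $0$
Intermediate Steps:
$J{\left(k \right)} = \frac{1}{3}$
$T = 0$ ($T = 0 \cdot 2 = 0$)
$T J{\left(3 \right)} C{\left(2,-6 \right)} = 0 \cdot \frac{1}{3} \left(-6\right)^{3} = 0 \left(-216\right) = 0$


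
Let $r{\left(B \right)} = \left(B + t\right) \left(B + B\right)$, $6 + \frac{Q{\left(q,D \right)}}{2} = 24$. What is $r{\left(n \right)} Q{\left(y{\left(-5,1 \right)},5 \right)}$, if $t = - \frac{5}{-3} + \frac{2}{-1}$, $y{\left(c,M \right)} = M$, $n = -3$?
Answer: $720$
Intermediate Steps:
$t = - \frac{1}{3}$ ($t = \left(-5\right) \left(- \frac{1}{3}\right) + 2 \left(-1\right) = \frac{5}{3} - 2 = - \frac{1}{3} \approx -0.33333$)
$Q{\left(q,D \right)} = 36$ ($Q{\left(q,D \right)} = -12 + 2 \cdot 24 = -12 + 48 = 36$)
$r{\left(B \right)} = 2 B \left(- \frac{1}{3} + B\right)$ ($r{\left(B \right)} = \left(B - \frac{1}{3}\right) \left(B + B\right) = \left(- \frac{1}{3} + B\right) 2 B = 2 B \left(- \frac{1}{3} + B\right)$)
$r{\left(n \right)} Q{\left(y{\left(-5,1 \right)},5 \right)} = \frac{2}{3} \left(-3\right) \left(-1 + 3 \left(-3\right)\right) 36 = \frac{2}{3} \left(-3\right) \left(-1 - 9\right) 36 = \frac{2}{3} \left(-3\right) \left(-10\right) 36 = 20 \cdot 36 = 720$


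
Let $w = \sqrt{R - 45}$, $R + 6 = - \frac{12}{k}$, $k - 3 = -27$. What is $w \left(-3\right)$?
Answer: $- \frac{3 i \sqrt{202}}{2} \approx - 21.319 i$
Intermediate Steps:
$k = -24$ ($k = 3 - 27 = -24$)
$R = - \frac{11}{2}$ ($R = -6 - \frac{12}{-24} = -6 - - \frac{1}{2} = -6 + \frac{1}{2} = - \frac{11}{2} \approx -5.5$)
$w = \frac{i \sqrt{202}}{2}$ ($w = \sqrt{- \frac{11}{2} - 45} = \sqrt{- \frac{101}{2}} = \frac{i \sqrt{202}}{2} \approx 7.1063 i$)
$w \left(-3\right) = \frac{i \sqrt{202}}{2} \left(-3\right) = - \frac{3 i \sqrt{202}}{2}$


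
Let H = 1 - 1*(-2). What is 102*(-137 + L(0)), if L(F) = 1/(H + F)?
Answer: -13940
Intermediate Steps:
H = 3 (H = 1 + 2 = 3)
L(F) = 1/(3 + F)
102*(-137 + L(0)) = 102*(-137 + 1/(3 + 0)) = 102*(-137 + 1/3) = 102*(-410/3) = -13940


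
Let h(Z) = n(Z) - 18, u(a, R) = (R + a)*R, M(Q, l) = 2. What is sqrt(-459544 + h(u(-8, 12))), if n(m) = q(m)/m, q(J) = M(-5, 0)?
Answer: I*sqrt(66176922)/12 ≈ 677.91*I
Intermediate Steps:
q(J) = 2
n(m) = 2/m
u(a, R) = R*(R + a)
h(Z) = -18 + 2/Z (h(Z) = 2/Z - 18 = -18 + 2/Z)
sqrt(-459544 + h(u(-8, 12))) = sqrt(-459544 + (-18 + 2/((12*(12 - 8))))) = sqrt(-459544 + (-18 + 2/((12*4)))) = sqrt(-459544 + (-18 + 2/48)) = sqrt(-459544 + (-18 + 2*(1/48))) = sqrt(-459544 + (-18 + 1/24)) = sqrt(-459544 - 431/24) = sqrt(-11029487/24) = I*sqrt(66176922)/12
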